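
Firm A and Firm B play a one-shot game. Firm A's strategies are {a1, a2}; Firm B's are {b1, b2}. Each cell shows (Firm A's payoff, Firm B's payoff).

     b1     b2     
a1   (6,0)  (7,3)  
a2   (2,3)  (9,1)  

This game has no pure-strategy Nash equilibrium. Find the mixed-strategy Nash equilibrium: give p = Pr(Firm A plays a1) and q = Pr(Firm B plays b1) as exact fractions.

p = 2/5, q = 1/3

Each player's mixing probability is pinned down by making the *other* player indifferent.
Firm B indifferent between b1 and b2: p·0 + (1−p)·3 = p·3 + (1−p)·1 ⟹ 3 + (-3)p = 1 + 2p ⟹ p = 2/5.
Firm A indifferent between a1 and a2: q·6 + (1−q)·7 = q·2 + (1−q)·9 ⟹ 7 + (-1)q = 9 + (-7)q ⟹ q = 1/3.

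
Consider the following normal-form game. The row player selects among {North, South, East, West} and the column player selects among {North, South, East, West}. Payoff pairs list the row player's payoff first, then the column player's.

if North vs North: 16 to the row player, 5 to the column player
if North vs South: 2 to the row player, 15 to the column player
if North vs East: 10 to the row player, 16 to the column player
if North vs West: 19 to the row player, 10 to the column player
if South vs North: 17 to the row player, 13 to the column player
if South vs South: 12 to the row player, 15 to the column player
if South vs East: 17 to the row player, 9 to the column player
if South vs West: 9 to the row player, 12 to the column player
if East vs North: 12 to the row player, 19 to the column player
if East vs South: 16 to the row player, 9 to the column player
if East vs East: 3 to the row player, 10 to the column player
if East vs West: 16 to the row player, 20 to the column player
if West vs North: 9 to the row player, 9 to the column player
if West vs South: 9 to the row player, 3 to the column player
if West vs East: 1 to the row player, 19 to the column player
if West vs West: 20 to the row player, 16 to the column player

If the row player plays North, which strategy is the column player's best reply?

With the row player fixed at North, the column player's payoffs are: North → 5, South → 15, East → 16, West → 10.
The maximum is 16, achieved by East.

East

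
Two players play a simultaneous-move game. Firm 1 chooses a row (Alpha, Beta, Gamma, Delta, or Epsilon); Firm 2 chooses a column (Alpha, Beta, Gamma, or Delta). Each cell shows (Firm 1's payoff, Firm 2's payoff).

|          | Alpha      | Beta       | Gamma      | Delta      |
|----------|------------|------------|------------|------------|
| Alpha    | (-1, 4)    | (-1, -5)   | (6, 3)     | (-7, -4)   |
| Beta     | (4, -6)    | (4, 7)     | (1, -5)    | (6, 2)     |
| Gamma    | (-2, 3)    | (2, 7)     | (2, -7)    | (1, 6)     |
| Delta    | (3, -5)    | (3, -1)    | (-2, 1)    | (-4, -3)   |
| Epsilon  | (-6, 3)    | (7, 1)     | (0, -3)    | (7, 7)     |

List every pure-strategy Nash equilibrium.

(Epsilon, Delta)

A profile is a Nash equilibrium when each player is best-responding to the other.
Firm 1's best responses — vs Alpha: Beta (payoff 4); vs Beta: Epsilon (payoff 7); vs Gamma: Alpha (payoff 6); vs Delta: Epsilon (payoff 7).
Firm 2's best responses — vs Alpha: Alpha (payoff 4); vs Beta: Beta (payoff 7); vs Gamma: Beta (payoff 7); vs Delta: Gamma (payoff 1); vs Epsilon: Delta (payoff 7).
The only mutual best response is (Epsilon, Delta); neither player gains by switching there.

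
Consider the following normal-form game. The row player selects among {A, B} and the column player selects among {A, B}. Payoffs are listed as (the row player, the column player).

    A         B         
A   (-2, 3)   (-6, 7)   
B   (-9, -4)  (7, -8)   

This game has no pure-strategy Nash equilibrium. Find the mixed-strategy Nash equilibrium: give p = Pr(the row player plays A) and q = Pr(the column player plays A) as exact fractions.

p = 1/2, q = 13/20

Each player's mixing probability is pinned down by making the *other* player indifferent.
The column player indifferent between A and B: p·3 + (1−p)·(-4) = p·7 + (1−p)·(-8) ⟹ (-4) + 7p = (-8) + 15p ⟹ p = 1/2.
The row player indifferent between A and B: q·(-2) + (1−q)·(-6) = q·(-9) + (1−q)·7 ⟹ (-6) + 4q = 7 + (-16)q ⟹ q = 13/20.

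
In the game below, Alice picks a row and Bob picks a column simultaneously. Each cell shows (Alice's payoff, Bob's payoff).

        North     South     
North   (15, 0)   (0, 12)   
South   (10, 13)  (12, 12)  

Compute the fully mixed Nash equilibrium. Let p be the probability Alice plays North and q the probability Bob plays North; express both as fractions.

Each player's mixing probability is pinned down by making the *other* player indifferent.
Bob indifferent between North and South: p·0 + (1−p)·13 = p·12 + (1−p)·12 ⟹ 13 + (-13)p = 12 + 0p ⟹ p = 1/13.
Alice indifferent between North and South: q·15 + (1−q)·0 = q·10 + (1−q)·12 ⟹ 0 + 15q = 12 + (-2)q ⟹ q = 12/17.

p = 1/13, q = 12/17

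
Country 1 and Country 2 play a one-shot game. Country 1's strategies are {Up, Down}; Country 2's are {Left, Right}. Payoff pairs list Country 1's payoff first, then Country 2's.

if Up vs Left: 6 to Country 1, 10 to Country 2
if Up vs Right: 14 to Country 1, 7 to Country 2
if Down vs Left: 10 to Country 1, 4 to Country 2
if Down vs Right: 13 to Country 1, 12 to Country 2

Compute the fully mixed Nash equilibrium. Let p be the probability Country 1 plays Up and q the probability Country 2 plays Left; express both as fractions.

Each player's mixing probability is pinned down by making the *other* player indifferent.
Country 2 indifferent between Left and Right: p·10 + (1−p)·4 = p·7 + (1−p)·12 ⟹ 4 + 6p = 12 + (-5)p ⟹ p = 8/11.
Country 1 indifferent between Up and Down: q·6 + (1−q)·14 = q·10 + (1−q)·13 ⟹ 14 + (-8)q = 13 + (-3)q ⟹ q = 1/5.

p = 8/11, q = 1/5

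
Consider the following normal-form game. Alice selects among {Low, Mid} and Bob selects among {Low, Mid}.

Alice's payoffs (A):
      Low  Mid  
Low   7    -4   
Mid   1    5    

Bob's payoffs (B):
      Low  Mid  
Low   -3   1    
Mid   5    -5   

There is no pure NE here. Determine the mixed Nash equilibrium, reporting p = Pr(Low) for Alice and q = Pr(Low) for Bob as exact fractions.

p = 5/7, q = 3/5

In a mixed NE each player is indifferent between their pure strategies, so the opponent's mix sets the indifference.
Bob indifferent between Low and Mid: p·(-3) + (1−p)·5 = p·1 + (1−p)·(-5) ⟹ 5 + (-8)p = (-5) + 6p ⟹ p = 5/7.
Alice indifferent between Low and Mid: q·7 + (1−q)·(-4) = q·1 + (1−q)·5 ⟹ (-4) + 11q = 5 + (-4)q ⟹ q = 3/5.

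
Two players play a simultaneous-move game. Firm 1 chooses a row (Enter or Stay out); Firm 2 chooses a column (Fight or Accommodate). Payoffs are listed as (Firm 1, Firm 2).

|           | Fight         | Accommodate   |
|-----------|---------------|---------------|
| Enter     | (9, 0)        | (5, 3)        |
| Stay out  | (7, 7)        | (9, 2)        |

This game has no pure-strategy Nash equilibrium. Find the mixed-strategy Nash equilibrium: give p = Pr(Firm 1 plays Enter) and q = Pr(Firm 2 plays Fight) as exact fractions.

In a mixed NE each player is indifferent between their pure strategies, so the opponent's mix sets the indifference.
Firm 2 indifferent between Fight and Accommodate: p·0 + (1−p)·7 = p·3 + (1−p)·2 ⟹ 7 + (-7)p = 2 + 1p ⟹ p = 5/8.
Firm 1 indifferent between Enter and Stay out: q·9 + (1−q)·5 = q·7 + (1−q)·9 ⟹ 5 + 4q = 9 + (-2)q ⟹ q = 2/3.

p = 5/8, q = 2/3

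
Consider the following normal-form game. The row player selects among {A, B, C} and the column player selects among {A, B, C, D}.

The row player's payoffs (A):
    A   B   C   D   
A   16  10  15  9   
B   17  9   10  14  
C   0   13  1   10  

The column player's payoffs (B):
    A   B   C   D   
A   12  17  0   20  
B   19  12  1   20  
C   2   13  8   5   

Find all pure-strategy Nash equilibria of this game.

(B, D) and (C, B)

Find each player's best response to every opponent strategy; NE are the intersections.
The row player's best responses — vs A: B (payoff 17); vs B: C (payoff 13); vs C: A (payoff 15); vs D: B (payoff 14).
The column player's best responses — vs A: D (payoff 20); vs B: D (payoff 20); vs C: B (payoff 13).
Mutual best responses occur at (B, D) and (C, B); at each, neither player gains by switching.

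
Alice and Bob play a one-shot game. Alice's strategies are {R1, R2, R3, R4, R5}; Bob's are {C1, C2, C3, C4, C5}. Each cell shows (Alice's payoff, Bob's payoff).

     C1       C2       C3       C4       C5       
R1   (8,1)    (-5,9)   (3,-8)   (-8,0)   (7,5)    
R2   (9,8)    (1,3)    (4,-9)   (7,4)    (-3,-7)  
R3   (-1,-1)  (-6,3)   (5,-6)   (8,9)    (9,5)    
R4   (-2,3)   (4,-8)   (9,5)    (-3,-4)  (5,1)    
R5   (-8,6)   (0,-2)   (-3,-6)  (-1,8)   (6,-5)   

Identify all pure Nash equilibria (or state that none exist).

A profile is a Nash equilibrium when each player is best-responding to the other.
Alice's best responses — vs C1: R2 (payoff 9); vs C2: R4 (payoff 4); vs C3: R4 (payoff 9); vs C4: R3 (payoff 8); vs C5: R3 (payoff 9).
Bob's best responses — vs R1: C2 (payoff 9); vs R2: C1 (payoff 8); vs R3: C4 (payoff 9); vs R4: C3 (payoff 5); vs R5: C4 (payoff 8).
Mutual best responses occur at (R2, C1), (R3, C4), and (R4, C3); at each, neither player gains by switching.

(R2, C1), (R3, C4), and (R4, C3)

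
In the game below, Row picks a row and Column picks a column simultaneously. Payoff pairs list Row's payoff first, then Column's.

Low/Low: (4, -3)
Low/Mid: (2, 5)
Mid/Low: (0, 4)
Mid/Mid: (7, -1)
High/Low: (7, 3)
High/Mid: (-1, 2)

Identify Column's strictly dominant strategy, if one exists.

Check whether one of Column's strategies beats all alternatives regardless of what the opponent does.
Low is not dominant: against Low, Mid gives 5 > -3.
Mid is not dominant: against Mid, Low gives 4 > -1.
No single strategy is best against every opponent action.

None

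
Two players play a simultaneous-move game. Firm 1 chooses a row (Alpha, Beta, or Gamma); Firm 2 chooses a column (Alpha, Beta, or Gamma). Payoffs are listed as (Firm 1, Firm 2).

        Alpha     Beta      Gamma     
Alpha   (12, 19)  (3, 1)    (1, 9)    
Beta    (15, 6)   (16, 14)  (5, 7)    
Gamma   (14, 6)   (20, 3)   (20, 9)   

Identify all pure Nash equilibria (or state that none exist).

A profile is a Nash equilibrium when each player is best-responding to the other.
Firm 1's best responses — vs Alpha: Beta (payoff 15); vs Beta: Gamma (payoff 20); vs Gamma: Gamma (payoff 20).
Firm 2's best responses — vs Alpha: Alpha (payoff 19); vs Beta: Beta (payoff 14); vs Gamma: Gamma (payoff 9).
The only mutual best response is (Gamma, Gamma); neither player gains by switching there.

(Gamma, Gamma)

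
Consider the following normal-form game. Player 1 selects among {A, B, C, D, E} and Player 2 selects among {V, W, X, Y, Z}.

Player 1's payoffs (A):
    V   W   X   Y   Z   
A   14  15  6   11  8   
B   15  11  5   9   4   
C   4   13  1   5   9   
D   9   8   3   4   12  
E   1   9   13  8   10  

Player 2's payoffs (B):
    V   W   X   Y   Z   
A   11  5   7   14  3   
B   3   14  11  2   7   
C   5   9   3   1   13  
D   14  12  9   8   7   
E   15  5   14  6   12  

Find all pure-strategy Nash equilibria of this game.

A profile is a Nash equilibrium when each player is best-responding to the other.
Player 1's best responses — vs V: B (payoff 15); vs W: A (payoff 15); vs X: E (payoff 13); vs Y: A (payoff 11); vs Z: D (payoff 12).
Player 2's best responses — vs A: Y (payoff 14); vs B: W (payoff 14); vs C: Z (payoff 13); vs D: V (payoff 14); vs E: V (payoff 15).
The only mutual best response is (A, Y); neither player gains by switching there.

(A, Y)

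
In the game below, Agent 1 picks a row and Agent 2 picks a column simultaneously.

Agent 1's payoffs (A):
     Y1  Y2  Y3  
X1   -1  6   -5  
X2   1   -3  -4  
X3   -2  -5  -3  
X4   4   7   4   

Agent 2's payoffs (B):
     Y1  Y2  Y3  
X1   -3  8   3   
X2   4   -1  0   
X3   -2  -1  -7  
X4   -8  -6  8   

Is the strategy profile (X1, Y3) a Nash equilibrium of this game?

No

Holding Agent 2 at Y3: Agent 1 gets -5 from X1 but could get 4 by switching to X4. Agent 1 has a profitable deviation.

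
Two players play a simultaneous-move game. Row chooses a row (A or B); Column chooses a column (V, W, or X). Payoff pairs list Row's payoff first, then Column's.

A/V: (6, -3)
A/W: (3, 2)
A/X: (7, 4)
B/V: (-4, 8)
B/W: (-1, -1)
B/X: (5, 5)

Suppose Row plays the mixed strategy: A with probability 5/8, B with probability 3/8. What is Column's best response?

Column's best reply maximizes expected payoff against the mix.
V: (5/8)·(-3) + (3/8)·8 = 9/8
W: (5/8)·2 + (3/8)·(-1) = 7/8
X: (5/8)·4 + (3/8)·5 = 35/8
Highest expected payoff is 35/8, from X.

X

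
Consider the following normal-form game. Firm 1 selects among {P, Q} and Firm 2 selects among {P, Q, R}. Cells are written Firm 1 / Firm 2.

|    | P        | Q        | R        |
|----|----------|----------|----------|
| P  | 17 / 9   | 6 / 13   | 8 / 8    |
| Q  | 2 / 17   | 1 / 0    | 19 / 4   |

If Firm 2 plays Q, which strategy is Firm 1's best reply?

With Firm 2 fixed at Q, Firm 1's payoffs are: P → 6, Q → 1.
The maximum is 6, achieved by P.

P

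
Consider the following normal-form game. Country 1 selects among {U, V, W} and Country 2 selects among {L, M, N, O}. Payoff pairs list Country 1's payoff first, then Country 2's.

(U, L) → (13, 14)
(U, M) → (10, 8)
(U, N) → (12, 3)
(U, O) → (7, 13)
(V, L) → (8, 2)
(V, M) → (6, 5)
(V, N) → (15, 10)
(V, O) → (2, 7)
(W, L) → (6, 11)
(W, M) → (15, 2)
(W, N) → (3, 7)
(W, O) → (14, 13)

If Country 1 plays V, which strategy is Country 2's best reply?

With Country 1 fixed at V, Country 2's payoffs are: L → 2, M → 5, N → 10, O → 7.
The maximum is 10, achieved by N.

N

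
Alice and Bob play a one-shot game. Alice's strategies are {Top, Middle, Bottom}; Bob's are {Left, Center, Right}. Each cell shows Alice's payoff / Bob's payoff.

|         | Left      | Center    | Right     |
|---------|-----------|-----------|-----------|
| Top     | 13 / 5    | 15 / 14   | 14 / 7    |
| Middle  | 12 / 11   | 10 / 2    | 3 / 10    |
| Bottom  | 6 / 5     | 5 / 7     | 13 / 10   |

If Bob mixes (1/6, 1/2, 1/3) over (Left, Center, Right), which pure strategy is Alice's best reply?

Top

Compute Alice's expected payoff from each pure strategy against the given mix.
Top: (1/6)·13 + (1/2)·15 + (1/3)·14 = 43/3
Middle: (1/6)·12 + (1/2)·10 + (1/3)·3 = 8
Bottom: (1/6)·6 + (1/2)·5 + (1/3)·13 = 47/6
Highest expected payoff is 43/3, from Top.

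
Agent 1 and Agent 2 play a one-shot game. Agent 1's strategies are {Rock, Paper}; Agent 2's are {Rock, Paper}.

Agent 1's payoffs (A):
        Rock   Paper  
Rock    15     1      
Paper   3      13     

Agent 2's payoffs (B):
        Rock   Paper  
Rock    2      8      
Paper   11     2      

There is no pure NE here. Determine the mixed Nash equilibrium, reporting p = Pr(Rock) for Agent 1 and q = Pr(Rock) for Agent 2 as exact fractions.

p = 3/5, q = 1/2

Each player's mixing probability is pinned down by making the *other* player indifferent.
Agent 2 indifferent between Rock and Paper: p·2 + (1−p)·11 = p·8 + (1−p)·2 ⟹ 11 + (-9)p = 2 + 6p ⟹ p = 3/5.
Agent 1 indifferent between Rock and Paper: q·15 + (1−q)·1 = q·3 + (1−q)·13 ⟹ 1 + 14q = 13 + (-10)q ⟹ q = 1/2.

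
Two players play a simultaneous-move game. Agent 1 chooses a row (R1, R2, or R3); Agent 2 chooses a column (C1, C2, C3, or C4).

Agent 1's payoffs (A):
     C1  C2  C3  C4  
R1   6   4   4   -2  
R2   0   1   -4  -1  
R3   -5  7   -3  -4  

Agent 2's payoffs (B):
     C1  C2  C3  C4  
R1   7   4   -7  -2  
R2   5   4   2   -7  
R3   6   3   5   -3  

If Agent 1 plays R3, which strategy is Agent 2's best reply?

C1

With Agent 1 fixed at R3, Agent 2's payoffs are: C1 → 6, C2 → 3, C3 → 5, C4 → -3.
The maximum is 6, achieved by C1.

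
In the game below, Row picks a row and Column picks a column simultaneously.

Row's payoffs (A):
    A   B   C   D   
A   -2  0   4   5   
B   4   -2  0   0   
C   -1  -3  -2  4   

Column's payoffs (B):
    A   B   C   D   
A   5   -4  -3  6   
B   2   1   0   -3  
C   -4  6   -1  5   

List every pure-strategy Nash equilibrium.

Check mutual best responses: a cell is a NE iff neither player can gain by unilaterally deviating.
Row's best responses — vs A: B (payoff 4); vs B: A (payoff 0); vs C: A (payoff 4); vs D: A (payoff 5).
Column's best responses — vs A: D (payoff 6); vs B: A (payoff 2); vs C: B (payoff 6).
Mutual best responses occur at (A, D) and (B, A); at each, neither player gains by switching.

(A, D) and (B, A)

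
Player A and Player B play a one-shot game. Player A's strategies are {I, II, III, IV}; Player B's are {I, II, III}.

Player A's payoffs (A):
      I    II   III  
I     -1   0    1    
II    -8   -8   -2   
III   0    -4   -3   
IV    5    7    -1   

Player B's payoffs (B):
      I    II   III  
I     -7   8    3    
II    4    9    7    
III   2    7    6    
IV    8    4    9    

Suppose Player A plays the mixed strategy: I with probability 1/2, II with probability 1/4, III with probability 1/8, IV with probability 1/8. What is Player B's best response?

Compute Player B's expected payoff from each pure strategy against the given mix.
I: (1/2)·(-7) + (1/4)·4 + (1/8)·2 + (1/8)·8 = -5/4
II: (1/2)·8 + (1/4)·9 + (1/8)·7 + (1/8)·4 = 61/8
III: (1/2)·3 + (1/4)·7 + (1/8)·6 + (1/8)·9 = 41/8
Highest expected payoff is 61/8, from II.

II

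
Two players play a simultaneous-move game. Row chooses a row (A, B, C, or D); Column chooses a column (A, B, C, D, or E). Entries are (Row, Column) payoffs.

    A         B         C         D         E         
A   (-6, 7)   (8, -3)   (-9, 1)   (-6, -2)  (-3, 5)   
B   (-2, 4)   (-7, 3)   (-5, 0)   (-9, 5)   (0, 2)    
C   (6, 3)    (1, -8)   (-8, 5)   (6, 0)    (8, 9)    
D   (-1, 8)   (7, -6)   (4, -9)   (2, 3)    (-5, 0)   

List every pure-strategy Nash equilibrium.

(C, E)

Find each player's best response to every opponent strategy; NE are the intersections.
Row's best responses — vs A: C (payoff 6); vs B: A (payoff 8); vs C: D (payoff 4); vs D: C (payoff 6); vs E: C (payoff 8).
Column's best responses — vs A: A (payoff 7); vs B: D (payoff 5); vs C: E (payoff 9); vs D: A (payoff 8).
The only mutual best response is (C, E); neither player gains by switching there.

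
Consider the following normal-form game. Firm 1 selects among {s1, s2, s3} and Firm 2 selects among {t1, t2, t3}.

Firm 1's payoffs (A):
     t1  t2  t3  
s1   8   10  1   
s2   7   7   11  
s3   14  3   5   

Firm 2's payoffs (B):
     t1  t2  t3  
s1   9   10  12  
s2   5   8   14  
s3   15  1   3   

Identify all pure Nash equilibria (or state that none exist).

(s2, t3) and (s3, t1)

A profile is a Nash equilibrium when each player is best-responding to the other.
Firm 1's best responses — vs t1: s3 (payoff 14); vs t2: s1 (payoff 10); vs t3: s2 (payoff 11).
Firm 2's best responses — vs s1: t3 (payoff 12); vs s2: t3 (payoff 14); vs s3: t1 (payoff 15).
Mutual best responses occur at (s2, t3) and (s3, t1); at each, neither player gains by switching.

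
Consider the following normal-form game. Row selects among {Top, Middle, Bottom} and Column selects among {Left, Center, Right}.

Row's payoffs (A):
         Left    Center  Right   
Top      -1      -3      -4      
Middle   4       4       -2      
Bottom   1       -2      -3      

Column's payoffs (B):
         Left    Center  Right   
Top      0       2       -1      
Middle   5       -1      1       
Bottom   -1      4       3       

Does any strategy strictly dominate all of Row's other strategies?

A strategy is strictly dominant if it gives Row a strictly higher payoff than every other strategy, against every choice by the opponent.
Middle strictly dominates: vs Left: 4 > each of {-1, 1}; vs Center: 4 > each of {-3, -2}; vs Right: -2 > each of {-4, -3}.

Middle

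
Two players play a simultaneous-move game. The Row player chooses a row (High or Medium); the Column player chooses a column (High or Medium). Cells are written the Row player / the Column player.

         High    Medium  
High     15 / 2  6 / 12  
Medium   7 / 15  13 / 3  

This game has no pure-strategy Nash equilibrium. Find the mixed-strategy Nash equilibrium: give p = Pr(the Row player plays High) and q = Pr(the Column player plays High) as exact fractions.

p = 6/11, q = 7/15

Each player's mixing probability is pinned down by making the *other* player indifferent.
The Column player indifferent between High and Medium: p·2 + (1−p)·15 = p·12 + (1−p)·3 ⟹ 15 + (-13)p = 3 + 9p ⟹ p = 6/11.
The Row player indifferent between High and Medium: q·15 + (1−q)·6 = q·7 + (1−q)·13 ⟹ 6 + 9q = 13 + (-6)q ⟹ q = 7/15.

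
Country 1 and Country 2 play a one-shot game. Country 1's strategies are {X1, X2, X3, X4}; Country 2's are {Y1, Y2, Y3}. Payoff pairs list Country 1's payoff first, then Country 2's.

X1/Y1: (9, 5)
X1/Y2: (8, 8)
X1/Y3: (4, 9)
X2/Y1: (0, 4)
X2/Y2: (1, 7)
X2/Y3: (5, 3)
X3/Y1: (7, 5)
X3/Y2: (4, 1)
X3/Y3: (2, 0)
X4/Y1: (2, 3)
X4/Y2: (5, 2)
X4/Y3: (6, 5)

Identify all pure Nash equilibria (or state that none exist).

(X4, Y3)

Find each player's best response to every opponent strategy; NE are the intersections.
Country 1's best responses — vs Y1: X1 (payoff 9); vs Y2: X1 (payoff 8); vs Y3: X4 (payoff 6).
Country 2's best responses — vs X1: Y3 (payoff 9); vs X2: Y2 (payoff 7); vs X3: Y1 (payoff 5); vs X4: Y3 (payoff 5).
The only mutual best response is (X4, Y3); neither player gains by switching there.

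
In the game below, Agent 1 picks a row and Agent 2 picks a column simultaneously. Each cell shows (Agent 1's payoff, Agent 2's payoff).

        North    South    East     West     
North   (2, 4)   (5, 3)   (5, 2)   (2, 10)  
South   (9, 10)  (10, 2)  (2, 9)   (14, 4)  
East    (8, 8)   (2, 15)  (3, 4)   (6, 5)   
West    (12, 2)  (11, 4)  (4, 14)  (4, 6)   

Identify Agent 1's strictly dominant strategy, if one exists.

Check whether one of Agent 1's strategies beats all alternatives regardless of what the opponent does.
North is not dominant: against North, South gives 9 > 2.
South is not dominant: against North, West gives 12 > 9.
East is not dominant: against North, South gives 9 > 8.
West is not dominant: against East, North gives 5 > 4.
No single strategy is best against every opponent action.

No strictly dominant strategy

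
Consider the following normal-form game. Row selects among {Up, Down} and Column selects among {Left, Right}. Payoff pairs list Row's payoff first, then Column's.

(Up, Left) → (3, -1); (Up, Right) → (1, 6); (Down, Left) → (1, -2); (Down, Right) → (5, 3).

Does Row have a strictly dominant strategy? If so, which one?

Check whether one of Row's strategies beats all alternatives regardless of what the opponent does.
Up is not dominant: against Right, Down gives 5 > 1.
Down is not dominant: against Left, Up gives 3 > 1.
No single strategy is best against every opponent action.

None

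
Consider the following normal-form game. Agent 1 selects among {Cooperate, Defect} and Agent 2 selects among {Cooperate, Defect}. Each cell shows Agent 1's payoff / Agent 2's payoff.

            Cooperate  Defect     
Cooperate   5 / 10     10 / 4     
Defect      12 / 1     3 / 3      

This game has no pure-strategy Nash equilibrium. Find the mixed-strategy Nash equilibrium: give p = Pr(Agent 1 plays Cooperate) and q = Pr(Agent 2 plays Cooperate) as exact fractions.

p = 1/4, q = 1/2

Each player's mixing probability is pinned down by making the *other* player indifferent.
Agent 2 indifferent between Cooperate and Defect: p·10 + (1−p)·1 = p·4 + (1−p)·3 ⟹ 1 + 9p = 3 + 1p ⟹ p = 1/4.
Agent 1 indifferent between Cooperate and Defect: q·5 + (1−q)·10 = q·12 + (1−q)·3 ⟹ 10 + (-5)q = 3 + 9q ⟹ q = 1/2.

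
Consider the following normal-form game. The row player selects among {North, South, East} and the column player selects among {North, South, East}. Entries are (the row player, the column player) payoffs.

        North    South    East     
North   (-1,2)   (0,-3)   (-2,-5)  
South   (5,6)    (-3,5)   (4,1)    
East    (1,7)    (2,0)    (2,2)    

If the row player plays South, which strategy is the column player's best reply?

With the row player fixed at South, the column player's payoffs are: North → 6, South → 5, East → 1.
The maximum is 6, achieved by North.

North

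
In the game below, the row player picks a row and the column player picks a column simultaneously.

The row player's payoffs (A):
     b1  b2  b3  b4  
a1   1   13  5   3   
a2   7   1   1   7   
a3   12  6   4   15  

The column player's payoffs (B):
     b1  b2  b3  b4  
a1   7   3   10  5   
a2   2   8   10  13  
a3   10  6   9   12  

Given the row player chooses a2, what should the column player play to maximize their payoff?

With the row player fixed at a2, the column player's payoffs are: b1 → 2, b2 → 8, b3 → 10, b4 → 13.
The maximum is 13, achieved by b4.

b4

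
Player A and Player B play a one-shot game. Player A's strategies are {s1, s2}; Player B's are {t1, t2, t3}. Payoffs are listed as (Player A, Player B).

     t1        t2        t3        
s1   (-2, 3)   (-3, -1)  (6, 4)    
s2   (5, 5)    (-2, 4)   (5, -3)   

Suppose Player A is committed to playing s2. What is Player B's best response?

With Player A fixed at s2, Player B's payoffs are: t1 → 5, t2 → 4, t3 → -3.
The maximum is 5, achieved by t1.

t1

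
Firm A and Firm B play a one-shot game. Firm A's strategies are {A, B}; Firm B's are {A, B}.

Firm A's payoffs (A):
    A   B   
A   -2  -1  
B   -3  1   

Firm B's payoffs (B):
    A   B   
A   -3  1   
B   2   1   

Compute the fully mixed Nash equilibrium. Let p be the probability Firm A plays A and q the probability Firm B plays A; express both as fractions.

p = 1/5, q = 2/3

In a mixed NE each player is indifferent between their pure strategies, so the opponent's mix sets the indifference.
Firm B indifferent between A and B: p·(-3) + (1−p)·2 = p·1 + (1−p)·1 ⟹ 2 + (-5)p = 1 + 0p ⟹ p = 1/5.
Firm A indifferent between A and B: q·(-2) + (1−q)·(-1) = q·(-3) + (1−q)·1 ⟹ (-1) + (-1)q = 1 + (-4)q ⟹ q = 2/3.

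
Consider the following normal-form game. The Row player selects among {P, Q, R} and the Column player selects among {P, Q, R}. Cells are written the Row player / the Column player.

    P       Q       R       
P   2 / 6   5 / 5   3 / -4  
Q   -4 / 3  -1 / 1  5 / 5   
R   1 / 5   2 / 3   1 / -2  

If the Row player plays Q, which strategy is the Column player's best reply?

With the Row player fixed at Q, the Column player's payoffs are: P → 3, Q → 1, R → 5.
The maximum is 5, achieved by R.

R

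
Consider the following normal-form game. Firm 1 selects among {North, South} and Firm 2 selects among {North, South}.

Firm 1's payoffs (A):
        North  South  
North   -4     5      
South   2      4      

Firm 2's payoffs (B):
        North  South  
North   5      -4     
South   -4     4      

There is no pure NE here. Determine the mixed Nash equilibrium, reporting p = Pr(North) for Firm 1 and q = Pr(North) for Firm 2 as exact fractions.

p = 8/17, q = 1/7

Each player's mixing probability is pinned down by making the *other* player indifferent.
Firm 2 indifferent between North and South: p·5 + (1−p)·(-4) = p·(-4) + (1−p)·4 ⟹ (-4) + 9p = 4 + (-8)p ⟹ p = 8/17.
Firm 1 indifferent between North and South: q·(-4) + (1−q)·5 = q·2 + (1−q)·4 ⟹ 5 + (-9)q = 4 + (-2)q ⟹ q = 1/7.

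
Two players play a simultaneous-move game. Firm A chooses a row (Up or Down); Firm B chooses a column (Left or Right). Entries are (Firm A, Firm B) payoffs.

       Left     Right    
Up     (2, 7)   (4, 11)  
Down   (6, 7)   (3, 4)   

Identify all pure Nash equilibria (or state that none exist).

Find each player's best response to every opponent strategy; NE are the intersections.
Firm A's best responses — vs Left: Down (payoff 6); vs Right: Up (payoff 4).
Firm B's best responses — vs Up: Right (payoff 11); vs Down: Left (payoff 7).
Mutual best responses occur at (Up, Right) and (Down, Left); at each, neither player gains by switching.

(Up, Right) and (Down, Left)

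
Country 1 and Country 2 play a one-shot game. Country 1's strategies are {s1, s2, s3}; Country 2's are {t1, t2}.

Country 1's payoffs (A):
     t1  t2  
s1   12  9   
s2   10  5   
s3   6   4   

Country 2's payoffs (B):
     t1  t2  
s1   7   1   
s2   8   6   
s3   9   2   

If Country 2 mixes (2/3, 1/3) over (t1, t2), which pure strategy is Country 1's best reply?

Compute Country 1's expected payoff from each pure strategy against the given mix.
s1: (2/3)·12 + (1/3)·9 = 11
s2: (2/3)·10 + (1/3)·5 = 25/3
s3: (2/3)·6 + (1/3)·4 = 16/3
Highest expected payoff is 11, from s1.

s1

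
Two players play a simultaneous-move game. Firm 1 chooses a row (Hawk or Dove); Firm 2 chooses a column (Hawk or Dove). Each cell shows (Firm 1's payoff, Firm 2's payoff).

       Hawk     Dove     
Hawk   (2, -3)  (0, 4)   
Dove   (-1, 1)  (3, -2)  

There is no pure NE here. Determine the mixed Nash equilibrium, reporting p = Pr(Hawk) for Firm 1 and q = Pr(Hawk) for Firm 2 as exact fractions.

p = 3/10, q = 1/2

In a mixed NE each player is indifferent between their pure strategies, so the opponent's mix sets the indifference.
Firm 2 indifferent between Hawk and Dove: p·(-3) + (1−p)·1 = p·4 + (1−p)·(-2) ⟹ 1 + (-4)p = (-2) + 6p ⟹ p = 3/10.
Firm 1 indifferent between Hawk and Dove: q·2 + (1−q)·0 = q·(-1) + (1−q)·3 ⟹ 0 + 2q = 3 + (-4)q ⟹ q = 1/2.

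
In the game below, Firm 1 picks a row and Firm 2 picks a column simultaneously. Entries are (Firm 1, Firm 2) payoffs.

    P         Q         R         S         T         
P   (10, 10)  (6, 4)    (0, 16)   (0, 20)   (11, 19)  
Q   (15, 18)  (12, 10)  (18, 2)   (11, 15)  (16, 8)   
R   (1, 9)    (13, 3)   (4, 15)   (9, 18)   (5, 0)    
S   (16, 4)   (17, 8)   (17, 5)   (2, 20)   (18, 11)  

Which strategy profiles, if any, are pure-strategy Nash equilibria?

None

A profile is a Nash equilibrium when each player is best-responding to the other.
Firm 1's best responses — vs P: S (payoff 16); vs Q: S (payoff 17); vs R: Q (payoff 18); vs S: Q (payoff 11); vs T: S (payoff 18).
Firm 2's best responses — vs P: S (payoff 20); vs Q: P (payoff 18); vs R: S (payoff 18); vs S: S (payoff 20).
No cell has both players best-responding. For instance, Firm 1's best reply to Q is S, but against S Firm 2 prefers S over Q.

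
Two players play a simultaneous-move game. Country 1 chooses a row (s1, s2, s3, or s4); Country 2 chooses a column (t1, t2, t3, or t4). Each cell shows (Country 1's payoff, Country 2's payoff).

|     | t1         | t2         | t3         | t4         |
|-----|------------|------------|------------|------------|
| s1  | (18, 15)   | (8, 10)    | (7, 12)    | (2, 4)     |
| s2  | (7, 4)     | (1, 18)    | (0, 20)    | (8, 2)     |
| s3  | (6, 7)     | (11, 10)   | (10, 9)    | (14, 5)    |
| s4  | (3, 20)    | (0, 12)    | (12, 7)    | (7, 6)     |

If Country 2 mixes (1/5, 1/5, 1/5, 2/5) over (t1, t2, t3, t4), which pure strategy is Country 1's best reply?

s3

Country 1's best reply maximizes expected payoff against the mix.
s1: (1/5)·18 + (1/5)·8 + (1/5)·7 + (2/5)·2 = 37/5
s2: (1/5)·7 + (1/5)·1 + (1/5)·0 + (2/5)·8 = 24/5
s3: (1/5)·6 + (1/5)·11 + (1/5)·10 + (2/5)·14 = 11
s4: (1/5)·3 + (1/5)·0 + (1/5)·12 + (2/5)·7 = 29/5
Highest expected payoff is 11, from s3.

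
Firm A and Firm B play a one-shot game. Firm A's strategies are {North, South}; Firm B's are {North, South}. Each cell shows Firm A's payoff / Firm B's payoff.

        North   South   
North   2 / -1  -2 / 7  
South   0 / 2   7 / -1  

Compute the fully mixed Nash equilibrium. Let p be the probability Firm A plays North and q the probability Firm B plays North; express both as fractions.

p = 3/11, q = 9/11

Each player's mixing probability is pinned down by making the *other* player indifferent.
Firm B indifferent between North and South: p·(-1) + (1−p)·2 = p·7 + (1−p)·(-1) ⟹ 2 + (-3)p = (-1) + 8p ⟹ p = 3/11.
Firm A indifferent between North and South: q·2 + (1−q)·(-2) = q·0 + (1−q)·7 ⟹ (-2) + 4q = 7 + (-7)q ⟹ q = 9/11.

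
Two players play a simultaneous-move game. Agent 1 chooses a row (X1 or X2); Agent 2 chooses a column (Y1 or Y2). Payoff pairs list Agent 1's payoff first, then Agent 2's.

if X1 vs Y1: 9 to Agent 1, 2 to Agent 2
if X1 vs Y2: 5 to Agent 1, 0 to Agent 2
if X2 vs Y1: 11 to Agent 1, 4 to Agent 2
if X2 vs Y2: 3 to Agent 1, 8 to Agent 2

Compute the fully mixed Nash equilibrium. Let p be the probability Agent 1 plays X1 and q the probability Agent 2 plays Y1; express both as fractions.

In a mixed NE each player is indifferent between their pure strategies, so the opponent's mix sets the indifference.
Agent 2 indifferent between Y1 and Y2: p·2 + (1−p)·4 = p·0 + (1−p)·8 ⟹ 4 + (-2)p = 8 + (-8)p ⟹ p = 2/3.
Agent 1 indifferent between X1 and X2: q·9 + (1−q)·5 = q·11 + (1−q)·3 ⟹ 5 + 4q = 3 + 8q ⟹ q = 1/2.

p = 2/3, q = 1/2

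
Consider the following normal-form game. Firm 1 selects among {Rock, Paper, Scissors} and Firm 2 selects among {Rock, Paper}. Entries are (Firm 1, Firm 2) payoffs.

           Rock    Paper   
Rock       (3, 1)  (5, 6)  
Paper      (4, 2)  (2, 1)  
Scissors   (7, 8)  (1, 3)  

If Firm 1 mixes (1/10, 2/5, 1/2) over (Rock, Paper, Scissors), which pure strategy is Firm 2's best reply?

Compute Firm 2's expected payoff from each pure strategy against the given mix.
Rock: (1/10)·1 + (2/5)·2 + (1/2)·8 = 49/10
Paper: (1/10)·6 + (2/5)·1 + (1/2)·3 = 5/2
Highest expected payoff is 49/10, from Rock.

Rock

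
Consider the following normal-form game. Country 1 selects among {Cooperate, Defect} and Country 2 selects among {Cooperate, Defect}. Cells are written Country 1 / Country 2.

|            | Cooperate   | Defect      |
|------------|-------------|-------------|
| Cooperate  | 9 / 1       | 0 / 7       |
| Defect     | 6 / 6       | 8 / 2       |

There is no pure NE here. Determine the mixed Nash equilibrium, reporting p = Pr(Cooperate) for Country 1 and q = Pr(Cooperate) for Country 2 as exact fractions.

In a mixed NE each player is indifferent between their pure strategies, so the opponent's mix sets the indifference.
Country 2 indifferent between Cooperate and Defect: p·1 + (1−p)·6 = p·7 + (1−p)·2 ⟹ 6 + (-5)p = 2 + 5p ⟹ p = 2/5.
Country 1 indifferent between Cooperate and Defect: q·9 + (1−q)·0 = q·6 + (1−q)·8 ⟹ 0 + 9q = 8 + (-2)q ⟹ q = 8/11.

p = 2/5, q = 8/11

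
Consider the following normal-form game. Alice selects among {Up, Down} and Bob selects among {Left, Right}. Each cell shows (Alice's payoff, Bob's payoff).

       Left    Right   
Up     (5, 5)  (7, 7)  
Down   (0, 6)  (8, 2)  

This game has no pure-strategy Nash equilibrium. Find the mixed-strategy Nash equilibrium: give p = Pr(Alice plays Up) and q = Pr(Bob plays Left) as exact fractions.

p = 2/3, q = 1/6

In a mixed NE each player is indifferent between their pure strategies, so the opponent's mix sets the indifference.
Bob indifferent between Left and Right: p·5 + (1−p)·6 = p·7 + (1−p)·2 ⟹ 6 + (-1)p = 2 + 5p ⟹ p = 2/3.
Alice indifferent between Up and Down: q·5 + (1−q)·7 = q·0 + (1−q)·8 ⟹ 7 + (-2)q = 8 + (-8)q ⟹ q = 1/6.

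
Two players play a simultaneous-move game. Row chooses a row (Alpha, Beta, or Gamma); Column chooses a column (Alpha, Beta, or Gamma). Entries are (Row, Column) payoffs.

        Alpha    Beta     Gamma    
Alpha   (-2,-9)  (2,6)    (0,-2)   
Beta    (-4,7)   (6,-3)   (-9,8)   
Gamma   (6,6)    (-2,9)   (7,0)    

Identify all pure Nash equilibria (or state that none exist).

None

Check mutual best responses: a cell is a NE iff neither player can gain by unilaterally deviating.
Row's best responses — vs Alpha: Gamma (payoff 6); vs Beta: Beta (payoff 6); vs Gamma: Gamma (payoff 7).
Column's best responses — vs Alpha: Beta (payoff 6); vs Beta: Gamma (payoff 8); vs Gamma: Beta (payoff 9).
No cell has both players best-responding. For instance, Row's best reply to Beta is Beta, but against Beta Column prefers Gamma over Beta.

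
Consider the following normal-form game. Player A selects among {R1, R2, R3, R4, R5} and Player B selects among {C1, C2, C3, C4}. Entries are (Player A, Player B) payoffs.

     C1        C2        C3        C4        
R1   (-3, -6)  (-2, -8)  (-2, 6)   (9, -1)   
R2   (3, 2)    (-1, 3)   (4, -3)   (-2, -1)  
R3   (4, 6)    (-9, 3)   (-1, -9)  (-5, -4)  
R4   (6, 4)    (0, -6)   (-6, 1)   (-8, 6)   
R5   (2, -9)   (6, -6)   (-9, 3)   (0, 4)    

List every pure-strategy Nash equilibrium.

There is no pure-strategy Nash equilibrium

A profile is a Nash equilibrium when each player is best-responding to the other.
Player A's best responses — vs C1: R4 (payoff 6); vs C2: R5 (payoff 6); vs C3: R2 (payoff 4); vs C4: R1 (payoff 9).
Player B's best responses — vs R1: C3 (payoff 6); vs R2: C2 (payoff 3); vs R3: C1 (payoff 6); vs R4: C4 (payoff 6); vs R5: C4 (payoff 4).
No cell has both players best-responding. For instance, Player A's best reply to C4 is R1, but against R1 Player B prefers C3 over C4.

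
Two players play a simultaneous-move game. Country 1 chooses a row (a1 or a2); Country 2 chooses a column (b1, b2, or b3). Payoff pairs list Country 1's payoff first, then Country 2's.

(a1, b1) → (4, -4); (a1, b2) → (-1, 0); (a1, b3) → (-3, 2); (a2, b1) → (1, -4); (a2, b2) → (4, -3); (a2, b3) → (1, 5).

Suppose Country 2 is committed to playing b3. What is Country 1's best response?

With Country 2 fixed at b3, Country 1's payoffs are: a1 → -3, a2 → 1.
The maximum is 1, achieved by a2.

a2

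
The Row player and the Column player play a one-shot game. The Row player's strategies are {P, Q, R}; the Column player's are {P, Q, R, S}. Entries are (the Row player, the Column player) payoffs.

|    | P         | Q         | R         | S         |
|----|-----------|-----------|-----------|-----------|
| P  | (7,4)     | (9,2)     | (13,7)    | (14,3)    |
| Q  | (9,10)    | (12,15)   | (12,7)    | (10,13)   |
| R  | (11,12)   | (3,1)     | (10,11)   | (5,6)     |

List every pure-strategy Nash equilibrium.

(P, R), (Q, Q), and (R, P)

Check mutual best responses: a cell is a NE iff neither player can gain by unilaterally deviating.
The Row player's best responses — vs P: R (payoff 11); vs Q: Q (payoff 12); vs R: P (payoff 13); vs S: P (payoff 14).
The Column player's best responses — vs P: R (payoff 7); vs Q: Q (payoff 15); vs R: P (payoff 12).
Mutual best responses occur at (P, R), (Q, Q), and (R, P); at each, neither player gains by switching.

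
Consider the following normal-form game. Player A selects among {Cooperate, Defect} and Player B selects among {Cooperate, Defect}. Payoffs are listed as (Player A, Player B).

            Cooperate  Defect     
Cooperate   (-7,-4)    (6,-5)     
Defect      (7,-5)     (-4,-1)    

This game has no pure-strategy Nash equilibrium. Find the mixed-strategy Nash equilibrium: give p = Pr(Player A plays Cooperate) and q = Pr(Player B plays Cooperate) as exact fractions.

p = 4/5, q = 5/12

Each player's mixing probability is pinned down by making the *other* player indifferent.
Player B indifferent between Cooperate and Defect: p·(-4) + (1−p)·(-5) = p·(-5) + (1−p)·(-1) ⟹ (-5) + 1p = (-1) + (-4)p ⟹ p = 4/5.
Player A indifferent between Cooperate and Defect: q·(-7) + (1−q)·6 = q·7 + (1−q)·(-4) ⟹ 6 + (-13)q = (-4) + 11q ⟹ q = 5/12.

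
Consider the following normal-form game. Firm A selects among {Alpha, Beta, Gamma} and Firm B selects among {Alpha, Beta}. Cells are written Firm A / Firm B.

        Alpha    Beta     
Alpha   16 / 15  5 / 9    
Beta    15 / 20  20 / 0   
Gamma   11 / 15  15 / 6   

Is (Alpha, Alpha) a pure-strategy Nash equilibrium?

Yes

Holding Firm B at Alpha: Firm A gets 16 from Alpha, versus 15 from Beta, 11 from Gamma. No profitable deviation for Firm A.
Holding Firm A at Alpha: Firm B gets 15 from Alpha, versus 9 from Beta. No profitable deviation for Firm B either.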